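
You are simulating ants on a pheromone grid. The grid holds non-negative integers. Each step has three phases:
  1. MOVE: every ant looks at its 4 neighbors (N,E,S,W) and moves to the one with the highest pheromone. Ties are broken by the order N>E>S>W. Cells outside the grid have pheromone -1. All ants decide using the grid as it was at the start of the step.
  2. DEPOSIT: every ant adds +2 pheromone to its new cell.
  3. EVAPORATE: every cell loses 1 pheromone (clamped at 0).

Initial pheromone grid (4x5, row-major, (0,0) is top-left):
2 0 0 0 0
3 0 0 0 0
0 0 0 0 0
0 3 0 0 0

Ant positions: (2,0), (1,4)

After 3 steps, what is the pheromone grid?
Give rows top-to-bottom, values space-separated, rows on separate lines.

After step 1: ants at (1,0),(0,4)
  1 0 0 0 1
  4 0 0 0 0
  0 0 0 0 0
  0 2 0 0 0
After step 2: ants at (0,0),(1,4)
  2 0 0 0 0
  3 0 0 0 1
  0 0 0 0 0
  0 1 0 0 0
After step 3: ants at (1,0),(0,4)
  1 0 0 0 1
  4 0 0 0 0
  0 0 0 0 0
  0 0 0 0 0

1 0 0 0 1
4 0 0 0 0
0 0 0 0 0
0 0 0 0 0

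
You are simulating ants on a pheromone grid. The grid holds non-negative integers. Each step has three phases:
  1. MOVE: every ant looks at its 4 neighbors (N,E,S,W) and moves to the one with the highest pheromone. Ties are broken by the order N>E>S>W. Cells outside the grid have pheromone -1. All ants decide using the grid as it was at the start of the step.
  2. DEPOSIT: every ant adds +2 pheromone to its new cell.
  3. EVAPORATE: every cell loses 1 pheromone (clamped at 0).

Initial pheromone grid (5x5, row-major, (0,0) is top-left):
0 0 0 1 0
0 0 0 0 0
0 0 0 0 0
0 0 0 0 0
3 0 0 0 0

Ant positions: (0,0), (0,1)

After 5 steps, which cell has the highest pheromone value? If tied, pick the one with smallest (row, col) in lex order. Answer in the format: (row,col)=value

Step 1: ant0:(0,0)->E->(0,1) | ant1:(0,1)->E->(0,2)
  grid max=2 at (4,0)
Step 2: ant0:(0,1)->E->(0,2) | ant1:(0,2)->W->(0,1)
  grid max=2 at (0,1)
Step 3: ant0:(0,2)->W->(0,1) | ant1:(0,1)->E->(0,2)
  grid max=3 at (0,1)
Step 4: ant0:(0,1)->E->(0,2) | ant1:(0,2)->W->(0,1)
  grid max=4 at (0,1)
Step 5: ant0:(0,2)->W->(0,1) | ant1:(0,1)->E->(0,2)
  grid max=5 at (0,1)
Final grid:
  0 5 5 0 0
  0 0 0 0 0
  0 0 0 0 0
  0 0 0 0 0
  0 0 0 0 0
Max pheromone 5 at (0,1)

Answer: (0,1)=5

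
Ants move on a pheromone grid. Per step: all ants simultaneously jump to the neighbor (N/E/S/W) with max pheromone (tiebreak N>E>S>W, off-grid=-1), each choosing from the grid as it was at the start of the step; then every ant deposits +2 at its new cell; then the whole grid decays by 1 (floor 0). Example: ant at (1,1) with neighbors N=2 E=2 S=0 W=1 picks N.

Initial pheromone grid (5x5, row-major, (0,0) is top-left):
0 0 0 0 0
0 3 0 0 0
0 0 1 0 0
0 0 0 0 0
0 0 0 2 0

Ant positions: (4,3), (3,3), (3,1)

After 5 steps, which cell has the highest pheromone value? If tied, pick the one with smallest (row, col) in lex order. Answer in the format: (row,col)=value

Step 1: ant0:(4,3)->N->(3,3) | ant1:(3,3)->S->(4,3) | ant2:(3,1)->N->(2,1)
  grid max=3 at (4,3)
Step 2: ant0:(3,3)->S->(4,3) | ant1:(4,3)->N->(3,3) | ant2:(2,1)->N->(1,1)
  grid max=4 at (4,3)
Step 3: ant0:(4,3)->N->(3,3) | ant1:(3,3)->S->(4,3) | ant2:(1,1)->N->(0,1)
  grid max=5 at (4,3)
Step 4: ant0:(3,3)->S->(4,3) | ant1:(4,3)->N->(3,3) | ant2:(0,1)->S->(1,1)
  grid max=6 at (4,3)
Step 5: ant0:(4,3)->N->(3,3) | ant1:(3,3)->S->(4,3) | ant2:(1,1)->N->(0,1)
  grid max=7 at (4,3)
Final grid:
  0 1 0 0 0
  0 2 0 0 0
  0 0 0 0 0
  0 0 0 5 0
  0 0 0 7 0
Max pheromone 7 at (4,3)

Answer: (4,3)=7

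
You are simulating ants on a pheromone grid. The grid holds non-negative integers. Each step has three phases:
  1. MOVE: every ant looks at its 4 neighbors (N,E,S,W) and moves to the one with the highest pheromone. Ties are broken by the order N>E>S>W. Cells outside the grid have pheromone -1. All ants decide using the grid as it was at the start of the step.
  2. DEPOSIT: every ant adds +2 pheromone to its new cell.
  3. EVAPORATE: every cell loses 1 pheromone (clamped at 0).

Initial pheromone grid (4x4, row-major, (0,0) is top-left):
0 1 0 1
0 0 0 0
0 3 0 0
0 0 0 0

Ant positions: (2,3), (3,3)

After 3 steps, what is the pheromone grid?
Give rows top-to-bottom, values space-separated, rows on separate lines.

After step 1: ants at (1,3),(2,3)
  0 0 0 0
  0 0 0 1
  0 2 0 1
  0 0 0 0
After step 2: ants at (2,3),(1,3)
  0 0 0 0
  0 0 0 2
  0 1 0 2
  0 0 0 0
After step 3: ants at (1,3),(2,3)
  0 0 0 0
  0 0 0 3
  0 0 0 3
  0 0 0 0

0 0 0 0
0 0 0 3
0 0 0 3
0 0 0 0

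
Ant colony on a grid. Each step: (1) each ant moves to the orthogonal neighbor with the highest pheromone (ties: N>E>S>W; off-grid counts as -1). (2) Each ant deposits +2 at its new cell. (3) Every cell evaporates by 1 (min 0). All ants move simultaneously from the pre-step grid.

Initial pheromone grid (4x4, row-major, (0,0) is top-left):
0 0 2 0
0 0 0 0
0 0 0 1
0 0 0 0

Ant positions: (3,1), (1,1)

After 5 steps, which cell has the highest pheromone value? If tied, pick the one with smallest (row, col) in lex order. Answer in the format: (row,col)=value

Answer: (0,2)=3

Derivation:
Step 1: ant0:(3,1)->N->(2,1) | ant1:(1,1)->N->(0,1)
  grid max=1 at (0,1)
Step 2: ant0:(2,1)->N->(1,1) | ant1:(0,1)->E->(0,2)
  grid max=2 at (0,2)
Step 3: ant0:(1,1)->N->(0,1) | ant1:(0,2)->E->(0,3)
  grid max=1 at (0,1)
Step 4: ant0:(0,1)->E->(0,2) | ant1:(0,3)->W->(0,2)
  grid max=4 at (0,2)
Step 5: ant0:(0,2)->E->(0,3) | ant1:(0,2)->E->(0,3)
  grid max=3 at (0,2)
Final grid:
  0 0 3 3
  0 0 0 0
  0 0 0 0
  0 0 0 0
Max pheromone 3 at (0,2)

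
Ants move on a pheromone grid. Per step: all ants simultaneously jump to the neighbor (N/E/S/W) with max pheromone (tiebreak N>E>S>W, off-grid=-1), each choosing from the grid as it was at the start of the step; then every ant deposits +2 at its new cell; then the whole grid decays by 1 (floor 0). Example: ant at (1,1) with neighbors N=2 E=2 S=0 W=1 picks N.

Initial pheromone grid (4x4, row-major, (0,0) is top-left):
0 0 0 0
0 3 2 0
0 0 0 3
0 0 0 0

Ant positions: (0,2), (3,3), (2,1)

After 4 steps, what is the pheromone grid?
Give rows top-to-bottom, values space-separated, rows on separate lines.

After step 1: ants at (1,2),(2,3),(1,1)
  0 0 0 0
  0 4 3 0
  0 0 0 4
  0 0 0 0
After step 2: ants at (1,1),(1,3),(1,2)
  0 0 0 0
  0 5 4 1
  0 0 0 3
  0 0 0 0
After step 3: ants at (1,2),(1,2),(1,1)
  0 0 0 0
  0 6 7 0
  0 0 0 2
  0 0 0 0
After step 4: ants at (1,1),(1,1),(1,2)
  0 0 0 0
  0 9 8 0
  0 0 0 1
  0 0 0 0

0 0 0 0
0 9 8 0
0 0 0 1
0 0 0 0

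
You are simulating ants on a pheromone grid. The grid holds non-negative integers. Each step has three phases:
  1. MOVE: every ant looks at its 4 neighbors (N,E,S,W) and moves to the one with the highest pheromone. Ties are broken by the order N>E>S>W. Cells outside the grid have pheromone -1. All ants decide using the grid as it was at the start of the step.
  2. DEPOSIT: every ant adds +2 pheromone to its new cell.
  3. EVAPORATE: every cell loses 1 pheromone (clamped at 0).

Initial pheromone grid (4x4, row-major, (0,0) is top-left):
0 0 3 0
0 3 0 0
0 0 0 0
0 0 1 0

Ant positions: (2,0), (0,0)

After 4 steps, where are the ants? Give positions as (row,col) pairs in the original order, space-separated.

Step 1: ant0:(2,0)->N->(1,0) | ant1:(0,0)->E->(0,1)
  grid max=2 at (0,2)
Step 2: ant0:(1,0)->E->(1,1) | ant1:(0,1)->E->(0,2)
  grid max=3 at (0,2)
Step 3: ant0:(1,1)->N->(0,1) | ant1:(0,2)->E->(0,3)
  grid max=2 at (0,2)
Step 4: ant0:(0,1)->E->(0,2) | ant1:(0,3)->W->(0,2)
  grid max=5 at (0,2)

(0,2) (0,2)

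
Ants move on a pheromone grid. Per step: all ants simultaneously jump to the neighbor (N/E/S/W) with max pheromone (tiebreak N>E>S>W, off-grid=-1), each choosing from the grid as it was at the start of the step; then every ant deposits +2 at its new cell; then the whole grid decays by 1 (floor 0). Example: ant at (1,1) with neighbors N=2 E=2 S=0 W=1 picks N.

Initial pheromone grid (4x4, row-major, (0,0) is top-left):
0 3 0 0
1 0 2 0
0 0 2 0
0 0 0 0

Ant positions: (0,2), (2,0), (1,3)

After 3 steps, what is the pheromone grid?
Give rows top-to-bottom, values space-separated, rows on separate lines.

After step 1: ants at (0,1),(1,0),(1,2)
  0 4 0 0
  2 0 3 0
  0 0 1 0
  0 0 0 0
After step 2: ants at (0,2),(0,0),(2,2)
  1 3 1 0
  1 0 2 0
  0 0 2 0
  0 0 0 0
After step 3: ants at (0,1),(0,1),(1,2)
  0 6 0 0
  0 0 3 0
  0 0 1 0
  0 0 0 0

0 6 0 0
0 0 3 0
0 0 1 0
0 0 0 0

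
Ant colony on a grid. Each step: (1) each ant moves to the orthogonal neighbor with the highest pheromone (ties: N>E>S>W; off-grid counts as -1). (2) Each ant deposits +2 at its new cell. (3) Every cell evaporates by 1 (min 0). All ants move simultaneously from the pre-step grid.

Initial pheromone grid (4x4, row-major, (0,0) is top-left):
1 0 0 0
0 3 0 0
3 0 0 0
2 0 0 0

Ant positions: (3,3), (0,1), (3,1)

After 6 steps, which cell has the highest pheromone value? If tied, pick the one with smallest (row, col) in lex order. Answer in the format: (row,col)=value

Step 1: ant0:(3,3)->N->(2,3) | ant1:(0,1)->S->(1,1) | ant2:(3,1)->W->(3,0)
  grid max=4 at (1,1)
Step 2: ant0:(2,3)->N->(1,3) | ant1:(1,1)->N->(0,1) | ant2:(3,0)->N->(2,0)
  grid max=3 at (1,1)
Step 3: ant0:(1,3)->N->(0,3) | ant1:(0,1)->S->(1,1) | ant2:(2,0)->S->(3,0)
  grid max=4 at (1,1)
Step 4: ant0:(0,3)->S->(1,3) | ant1:(1,1)->N->(0,1) | ant2:(3,0)->N->(2,0)
  grid max=3 at (1,1)
Step 5: ant0:(1,3)->N->(0,3) | ant1:(0,1)->S->(1,1) | ant2:(2,0)->S->(3,0)
  grid max=4 at (1,1)
Step 6: ant0:(0,3)->S->(1,3) | ant1:(1,1)->N->(0,1) | ant2:(3,0)->N->(2,0)
  grid max=3 at (1,1)
Final grid:
  0 1 0 0
  0 3 0 1
  3 0 0 0
  2 0 0 0
Max pheromone 3 at (1,1)

Answer: (1,1)=3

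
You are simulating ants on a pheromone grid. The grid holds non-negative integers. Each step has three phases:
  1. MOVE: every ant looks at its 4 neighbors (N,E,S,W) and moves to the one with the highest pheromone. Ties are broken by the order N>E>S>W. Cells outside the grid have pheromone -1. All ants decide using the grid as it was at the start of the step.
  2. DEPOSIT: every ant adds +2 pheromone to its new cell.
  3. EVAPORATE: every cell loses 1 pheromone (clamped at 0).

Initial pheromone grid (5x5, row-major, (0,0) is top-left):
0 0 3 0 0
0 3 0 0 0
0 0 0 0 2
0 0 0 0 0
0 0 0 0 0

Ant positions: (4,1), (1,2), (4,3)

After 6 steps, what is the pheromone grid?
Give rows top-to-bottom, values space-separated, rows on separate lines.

After step 1: ants at (3,1),(0,2),(3,3)
  0 0 4 0 0
  0 2 0 0 0
  0 0 0 0 1
  0 1 0 1 0
  0 0 0 0 0
After step 2: ants at (2,1),(0,3),(2,3)
  0 0 3 1 0
  0 1 0 0 0
  0 1 0 1 0
  0 0 0 0 0
  0 0 0 0 0
After step 3: ants at (1,1),(0,2),(1,3)
  0 0 4 0 0
  0 2 0 1 0
  0 0 0 0 0
  0 0 0 0 0
  0 0 0 0 0
After step 4: ants at (0,1),(0,3),(0,3)
  0 1 3 3 0
  0 1 0 0 0
  0 0 0 0 0
  0 0 0 0 0
  0 0 0 0 0
After step 5: ants at (0,2),(0,2),(0,2)
  0 0 8 2 0
  0 0 0 0 0
  0 0 0 0 0
  0 0 0 0 0
  0 0 0 0 0
After step 6: ants at (0,3),(0,3),(0,3)
  0 0 7 7 0
  0 0 0 0 0
  0 0 0 0 0
  0 0 0 0 0
  0 0 0 0 0

0 0 7 7 0
0 0 0 0 0
0 0 0 0 0
0 0 0 0 0
0 0 0 0 0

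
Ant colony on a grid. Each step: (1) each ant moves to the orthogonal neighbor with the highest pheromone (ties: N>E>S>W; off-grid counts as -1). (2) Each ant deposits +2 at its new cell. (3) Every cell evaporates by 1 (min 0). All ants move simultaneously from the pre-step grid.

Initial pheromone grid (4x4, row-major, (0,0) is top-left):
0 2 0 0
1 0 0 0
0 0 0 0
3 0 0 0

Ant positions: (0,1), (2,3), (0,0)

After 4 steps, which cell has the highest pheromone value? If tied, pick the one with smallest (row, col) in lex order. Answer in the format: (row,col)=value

Answer: (0,1)=8

Derivation:
Step 1: ant0:(0,1)->E->(0,2) | ant1:(2,3)->N->(1,3) | ant2:(0,0)->E->(0,1)
  grid max=3 at (0,1)
Step 2: ant0:(0,2)->W->(0,1) | ant1:(1,3)->N->(0,3) | ant2:(0,1)->E->(0,2)
  grid max=4 at (0,1)
Step 3: ant0:(0,1)->E->(0,2) | ant1:(0,3)->W->(0,2) | ant2:(0,2)->W->(0,1)
  grid max=5 at (0,1)
Step 4: ant0:(0,2)->W->(0,1) | ant1:(0,2)->W->(0,1) | ant2:(0,1)->E->(0,2)
  grid max=8 at (0,1)
Final grid:
  0 8 6 0
  0 0 0 0
  0 0 0 0
  0 0 0 0
Max pheromone 8 at (0,1)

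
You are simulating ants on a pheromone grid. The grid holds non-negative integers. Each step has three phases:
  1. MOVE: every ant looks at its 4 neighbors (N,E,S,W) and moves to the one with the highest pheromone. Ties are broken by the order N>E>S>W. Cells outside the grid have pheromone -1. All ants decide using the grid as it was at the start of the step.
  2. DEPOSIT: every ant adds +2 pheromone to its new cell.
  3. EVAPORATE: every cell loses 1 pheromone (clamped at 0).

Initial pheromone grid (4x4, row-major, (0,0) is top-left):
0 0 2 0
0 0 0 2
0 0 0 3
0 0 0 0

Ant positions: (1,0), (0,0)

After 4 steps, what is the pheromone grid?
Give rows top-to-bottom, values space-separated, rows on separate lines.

After step 1: ants at (0,0),(0,1)
  1 1 1 0
  0 0 0 1
  0 0 0 2
  0 0 0 0
After step 2: ants at (0,1),(0,2)
  0 2 2 0
  0 0 0 0
  0 0 0 1
  0 0 0 0
After step 3: ants at (0,2),(0,1)
  0 3 3 0
  0 0 0 0
  0 0 0 0
  0 0 0 0
After step 4: ants at (0,1),(0,2)
  0 4 4 0
  0 0 0 0
  0 0 0 0
  0 0 0 0

0 4 4 0
0 0 0 0
0 0 0 0
0 0 0 0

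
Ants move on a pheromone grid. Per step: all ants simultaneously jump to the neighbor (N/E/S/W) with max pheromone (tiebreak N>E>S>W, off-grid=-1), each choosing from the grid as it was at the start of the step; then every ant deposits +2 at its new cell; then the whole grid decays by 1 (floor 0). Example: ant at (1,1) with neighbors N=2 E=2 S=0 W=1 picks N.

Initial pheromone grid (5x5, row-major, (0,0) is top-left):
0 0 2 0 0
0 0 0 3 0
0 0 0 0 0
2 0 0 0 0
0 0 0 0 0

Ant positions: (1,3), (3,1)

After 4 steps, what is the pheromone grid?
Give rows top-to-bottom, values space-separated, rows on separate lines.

After step 1: ants at (0,3),(3,0)
  0 0 1 1 0
  0 0 0 2 0
  0 0 0 0 0
  3 0 0 0 0
  0 0 0 0 0
After step 2: ants at (1,3),(2,0)
  0 0 0 0 0
  0 0 0 3 0
  1 0 0 0 0
  2 0 0 0 0
  0 0 0 0 0
After step 3: ants at (0,3),(3,0)
  0 0 0 1 0
  0 0 0 2 0
  0 0 0 0 0
  3 0 0 0 0
  0 0 0 0 0
After step 4: ants at (1,3),(2,0)
  0 0 0 0 0
  0 0 0 3 0
  1 0 0 0 0
  2 0 0 0 0
  0 0 0 0 0

0 0 0 0 0
0 0 0 3 0
1 0 0 0 0
2 0 0 0 0
0 0 0 0 0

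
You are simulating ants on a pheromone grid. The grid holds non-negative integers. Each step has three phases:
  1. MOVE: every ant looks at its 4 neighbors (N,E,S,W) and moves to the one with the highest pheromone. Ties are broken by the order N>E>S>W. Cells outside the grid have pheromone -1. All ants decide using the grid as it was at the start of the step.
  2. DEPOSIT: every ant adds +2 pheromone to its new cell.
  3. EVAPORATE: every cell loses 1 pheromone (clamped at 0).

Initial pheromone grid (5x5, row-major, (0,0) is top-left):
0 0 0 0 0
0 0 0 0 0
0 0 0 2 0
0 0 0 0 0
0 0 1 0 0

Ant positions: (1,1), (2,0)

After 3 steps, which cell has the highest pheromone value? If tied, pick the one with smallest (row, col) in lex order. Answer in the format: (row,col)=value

Answer: (0,1)=1

Derivation:
Step 1: ant0:(1,1)->N->(0,1) | ant1:(2,0)->N->(1,0)
  grid max=1 at (0,1)
Step 2: ant0:(0,1)->E->(0,2) | ant1:(1,0)->N->(0,0)
  grid max=1 at (0,0)
Step 3: ant0:(0,2)->E->(0,3) | ant1:(0,0)->E->(0,1)
  grid max=1 at (0,1)
Final grid:
  0 1 0 1 0
  0 0 0 0 0
  0 0 0 0 0
  0 0 0 0 0
  0 0 0 0 0
Max pheromone 1 at (0,1)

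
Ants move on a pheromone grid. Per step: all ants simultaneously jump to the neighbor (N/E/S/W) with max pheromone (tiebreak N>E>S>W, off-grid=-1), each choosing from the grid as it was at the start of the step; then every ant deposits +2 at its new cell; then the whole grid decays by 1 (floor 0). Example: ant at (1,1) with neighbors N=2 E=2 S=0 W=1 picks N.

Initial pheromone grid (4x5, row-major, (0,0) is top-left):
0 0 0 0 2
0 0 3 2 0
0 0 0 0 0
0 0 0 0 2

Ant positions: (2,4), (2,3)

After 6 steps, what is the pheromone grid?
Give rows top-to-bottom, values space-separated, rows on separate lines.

After step 1: ants at (3,4),(1,3)
  0 0 0 0 1
  0 0 2 3 0
  0 0 0 0 0
  0 0 0 0 3
After step 2: ants at (2,4),(1,2)
  0 0 0 0 0
  0 0 3 2 0
  0 0 0 0 1
  0 0 0 0 2
After step 3: ants at (3,4),(1,3)
  0 0 0 0 0
  0 0 2 3 0
  0 0 0 0 0
  0 0 0 0 3
After step 4: ants at (2,4),(1,2)
  0 0 0 0 0
  0 0 3 2 0
  0 0 0 0 1
  0 0 0 0 2
After step 5: ants at (3,4),(1,3)
  0 0 0 0 0
  0 0 2 3 0
  0 0 0 0 0
  0 0 0 0 3
After step 6: ants at (2,4),(1,2)
  0 0 0 0 0
  0 0 3 2 0
  0 0 0 0 1
  0 0 0 0 2

0 0 0 0 0
0 0 3 2 0
0 0 0 0 1
0 0 0 0 2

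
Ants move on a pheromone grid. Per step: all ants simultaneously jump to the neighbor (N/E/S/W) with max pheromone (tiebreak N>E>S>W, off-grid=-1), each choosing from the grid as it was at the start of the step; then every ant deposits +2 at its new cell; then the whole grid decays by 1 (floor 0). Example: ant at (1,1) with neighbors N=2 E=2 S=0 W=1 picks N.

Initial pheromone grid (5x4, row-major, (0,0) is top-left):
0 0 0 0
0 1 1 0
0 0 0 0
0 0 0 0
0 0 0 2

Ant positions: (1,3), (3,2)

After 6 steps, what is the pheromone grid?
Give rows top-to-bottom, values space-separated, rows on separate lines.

After step 1: ants at (1,2),(2,2)
  0 0 0 0
  0 0 2 0
  0 0 1 0
  0 0 0 0
  0 0 0 1
After step 2: ants at (2,2),(1,2)
  0 0 0 0
  0 0 3 0
  0 0 2 0
  0 0 0 0
  0 0 0 0
After step 3: ants at (1,2),(2,2)
  0 0 0 0
  0 0 4 0
  0 0 3 0
  0 0 0 0
  0 0 0 0
After step 4: ants at (2,2),(1,2)
  0 0 0 0
  0 0 5 0
  0 0 4 0
  0 0 0 0
  0 0 0 0
After step 5: ants at (1,2),(2,2)
  0 0 0 0
  0 0 6 0
  0 0 5 0
  0 0 0 0
  0 0 0 0
After step 6: ants at (2,2),(1,2)
  0 0 0 0
  0 0 7 0
  0 0 6 0
  0 0 0 0
  0 0 0 0

0 0 0 0
0 0 7 0
0 0 6 0
0 0 0 0
0 0 0 0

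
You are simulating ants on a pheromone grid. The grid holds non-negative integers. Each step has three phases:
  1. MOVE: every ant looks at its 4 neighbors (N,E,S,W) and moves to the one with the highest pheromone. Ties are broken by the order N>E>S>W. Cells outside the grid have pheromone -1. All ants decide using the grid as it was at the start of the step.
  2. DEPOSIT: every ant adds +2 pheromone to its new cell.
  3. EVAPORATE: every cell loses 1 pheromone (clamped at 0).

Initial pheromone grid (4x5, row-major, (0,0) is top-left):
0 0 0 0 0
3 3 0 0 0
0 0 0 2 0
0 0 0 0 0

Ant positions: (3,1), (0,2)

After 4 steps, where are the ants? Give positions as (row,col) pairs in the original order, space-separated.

Step 1: ant0:(3,1)->N->(2,1) | ant1:(0,2)->E->(0,3)
  grid max=2 at (1,0)
Step 2: ant0:(2,1)->N->(1,1) | ant1:(0,3)->E->(0,4)
  grid max=3 at (1,1)
Step 3: ant0:(1,1)->W->(1,0) | ant1:(0,4)->S->(1,4)
  grid max=2 at (1,0)
Step 4: ant0:(1,0)->E->(1,1) | ant1:(1,4)->N->(0,4)
  grid max=3 at (1,1)

(1,1) (0,4)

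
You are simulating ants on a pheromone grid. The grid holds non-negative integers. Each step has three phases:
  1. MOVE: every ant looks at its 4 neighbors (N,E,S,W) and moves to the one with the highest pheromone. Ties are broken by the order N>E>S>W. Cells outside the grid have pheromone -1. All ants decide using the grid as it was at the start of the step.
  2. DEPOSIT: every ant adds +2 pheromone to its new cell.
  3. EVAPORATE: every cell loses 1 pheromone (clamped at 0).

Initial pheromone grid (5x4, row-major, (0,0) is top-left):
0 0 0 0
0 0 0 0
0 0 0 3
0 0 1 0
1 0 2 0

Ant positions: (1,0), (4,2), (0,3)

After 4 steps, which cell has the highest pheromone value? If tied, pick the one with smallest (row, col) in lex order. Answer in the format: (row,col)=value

Answer: (2,3)=3

Derivation:
Step 1: ant0:(1,0)->N->(0,0) | ant1:(4,2)->N->(3,2) | ant2:(0,3)->S->(1,3)
  grid max=2 at (2,3)
Step 2: ant0:(0,0)->E->(0,1) | ant1:(3,2)->S->(4,2) | ant2:(1,3)->S->(2,3)
  grid max=3 at (2,3)
Step 3: ant0:(0,1)->E->(0,2) | ant1:(4,2)->N->(3,2) | ant2:(2,3)->N->(1,3)
  grid max=2 at (2,3)
Step 4: ant0:(0,2)->E->(0,3) | ant1:(3,2)->S->(4,2) | ant2:(1,3)->S->(2,3)
  grid max=3 at (2,3)
Final grid:
  0 0 0 1
  0 0 0 0
  0 0 0 3
  0 0 1 0
  0 0 2 0
Max pheromone 3 at (2,3)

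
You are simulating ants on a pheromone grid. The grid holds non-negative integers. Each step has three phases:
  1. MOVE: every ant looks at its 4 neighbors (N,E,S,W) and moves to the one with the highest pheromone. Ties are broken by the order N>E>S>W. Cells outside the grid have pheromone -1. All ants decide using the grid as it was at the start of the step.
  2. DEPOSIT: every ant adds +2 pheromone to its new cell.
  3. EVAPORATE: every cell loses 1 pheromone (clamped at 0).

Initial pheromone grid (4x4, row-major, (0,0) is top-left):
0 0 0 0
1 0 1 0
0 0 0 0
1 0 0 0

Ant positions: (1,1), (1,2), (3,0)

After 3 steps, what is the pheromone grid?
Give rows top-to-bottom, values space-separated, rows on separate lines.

After step 1: ants at (1,2),(0,2),(2,0)
  0 0 1 0
  0 0 2 0
  1 0 0 0
  0 0 0 0
After step 2: ants at (0,2),(1,2),(1,0)
  0 0 2 0
  1 0 3 0
  0 0 0 0
  0 0 0 0
After step 3: ants at (1,2),(0,2),(0,0)
  1 0 3 0
  0 0 4 0
  0 0 0 0
  0 0 0 0

1 0 3 0
0 0 4 0
0 0 0 0
0 0 0 0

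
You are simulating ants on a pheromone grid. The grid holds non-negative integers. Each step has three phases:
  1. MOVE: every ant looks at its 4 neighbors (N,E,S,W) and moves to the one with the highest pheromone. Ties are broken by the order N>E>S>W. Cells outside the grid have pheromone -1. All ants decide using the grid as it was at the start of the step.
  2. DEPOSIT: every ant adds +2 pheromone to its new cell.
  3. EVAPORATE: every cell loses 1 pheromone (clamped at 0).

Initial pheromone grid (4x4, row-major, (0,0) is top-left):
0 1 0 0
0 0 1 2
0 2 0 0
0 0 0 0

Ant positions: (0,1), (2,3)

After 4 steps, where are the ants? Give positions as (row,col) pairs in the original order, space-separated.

Step 1: ant0:(0,1)->E->(0,2) | ant1:(2,3)->N->(1,3)
  grid max=3 at (1,3)
Step 2: ant0:(0,2)->E->(0,3) | ant1:(1,3)->N->(0,3)
  grid max=3 at (0,3)
Step 3: ant0:(0,3)->S->(1,3) | ant1:(0,3)->S->(1,3)
  grid max=5 at (1,3)
Step 4: ant0:(1,3)->N->(0,3) | ant1:(1,3)->N->(0,3)
  grid max=5 at (0,3)

(0,3) (0,3)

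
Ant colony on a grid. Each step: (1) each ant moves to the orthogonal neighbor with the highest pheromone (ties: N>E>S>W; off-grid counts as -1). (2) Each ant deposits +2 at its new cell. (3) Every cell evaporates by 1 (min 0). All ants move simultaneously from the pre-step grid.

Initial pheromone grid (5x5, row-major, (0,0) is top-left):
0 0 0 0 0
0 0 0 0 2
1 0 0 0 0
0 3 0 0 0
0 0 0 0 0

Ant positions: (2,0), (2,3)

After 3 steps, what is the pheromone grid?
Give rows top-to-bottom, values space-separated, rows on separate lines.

After step 1: ants at (1,0),(1,3)
  0 0 0 0 0
  1 0 0 1 1
  0 0 0 0 0
  0 2 0 0 0
  0 0 0 0 0
After step 2: ants at (0,0),(1,4)
  1 0 0 0 0
  0 0 0 0 2
  0 0 0 0 0
  0 1 0 0 0
  0 0 0 0 0
After step 3: ants at (0,1),(0,4)
  0 1 0 0 1
  0 0 0 0 1
  0 0 0 0 0
  0 0 0 0 0
  0 0 0 0 0

0 1 0 0 1
0 0 0 0 1
0 0 0 0 0
0 0 0 0 0
0 0 0 0 0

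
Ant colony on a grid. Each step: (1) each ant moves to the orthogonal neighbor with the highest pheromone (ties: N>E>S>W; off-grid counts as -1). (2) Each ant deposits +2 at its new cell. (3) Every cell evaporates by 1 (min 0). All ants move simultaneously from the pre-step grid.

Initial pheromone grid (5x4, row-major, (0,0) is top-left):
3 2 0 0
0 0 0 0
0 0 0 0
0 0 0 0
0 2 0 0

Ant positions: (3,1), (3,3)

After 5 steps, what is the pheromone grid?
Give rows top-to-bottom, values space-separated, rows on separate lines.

After step 1: ants at (4,1),(2,3)
  2 1 0 0
  0 0 0 0
  0 0 0 1
  0 0 0 0
  0 3 0 0
After step 2: ants at (3,1),(1,3)
  1 0 0 0
  0 0 0 1
  0 0 0 0
  0 1 0 0
  0 2 0 0
After step 3: ants at (4,1),(0,3)
  0 0 0 1
  0 0 0 0
  0 0 0 0
  0 0 0 0
  0 3 0 0
After step 4: ants at (3,1),(1,3)
  0 0 0 0
  0 0 0 1
  0 0 0 0
  0 1 0 0
  0 2 0 0
After step 5: ants at (4,1),(0,3)
  0 0 0 1
  0 0 0 0
  0 0 0 0
  0 0 0 0
  0 3 0 0

0 0 0 1
0 0 0 0
0 0 0 0
0 0 0 0
0 3 0 0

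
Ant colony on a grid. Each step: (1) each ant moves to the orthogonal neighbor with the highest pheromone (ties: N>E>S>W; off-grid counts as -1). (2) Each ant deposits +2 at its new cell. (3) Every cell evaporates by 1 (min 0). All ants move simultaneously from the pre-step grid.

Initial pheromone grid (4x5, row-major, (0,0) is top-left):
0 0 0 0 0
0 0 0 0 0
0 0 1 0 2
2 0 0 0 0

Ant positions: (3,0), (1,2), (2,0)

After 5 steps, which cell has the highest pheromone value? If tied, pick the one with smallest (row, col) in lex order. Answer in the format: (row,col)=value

Step 1: ant0:(3,0)->N->(2,0) | ant1:(1,2)->S->(2,2) | ant2:(2,0)->S->(3,0)
  grid max=3 at (3,0)
Step 2: ant0:(2,0)->S->(3,0) | ant1:(2,2)->N->(1,2) | ant2:(3,0)->N->(2,0)
  grid max=4 at (3,0)
Step 3: ant0:(3,0)->N->(2,0) | ant1:(1,2)->S->(2,2) | ant2:(2,0)->S->(3,0)
  grid max=5 at (3,0)
Step 4: ant0:(2,0)->S->(3,0) | ant1:(2,2)->N->(1,2) | ant2:(3,0)->N->(2,0)
  grid max=6 at (3,0)
Step 5: ant0:(3,0)->N->(2,0) | ant1:(1,2)->S->(2,2) | ant2:(2,0)->S->(3,0)
  grid max=7 at (3,0)
Final grid:
  0 0 0 0 0
  0 0 0 0 0
  5 0 2 0 0
  7 0 0 0 0
Max pheromone 7 at (3,0)

Answer: (3,0)=7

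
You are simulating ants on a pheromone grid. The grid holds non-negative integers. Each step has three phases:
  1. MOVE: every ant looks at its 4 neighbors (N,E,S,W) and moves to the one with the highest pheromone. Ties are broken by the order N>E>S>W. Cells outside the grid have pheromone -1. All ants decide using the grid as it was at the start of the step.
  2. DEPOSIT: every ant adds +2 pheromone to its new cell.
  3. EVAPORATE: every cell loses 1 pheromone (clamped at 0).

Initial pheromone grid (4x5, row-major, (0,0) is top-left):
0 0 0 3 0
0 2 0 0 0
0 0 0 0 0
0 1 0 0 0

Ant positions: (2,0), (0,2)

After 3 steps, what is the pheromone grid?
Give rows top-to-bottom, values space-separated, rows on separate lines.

After step 1: ants at (1,0),(0,3)
  0 0 0 4 0
  1 1 0 0 0
  0 0 0 0 0
  0 0 0 0 0
After step 2: ants at (1,1),(0,4)
  0 0 0 3 1
  0 2 0 0 0
  0 0 0 0 0
  0 0 0 0 0
After step 3: ants at (0,1),(0,3)
  0 1 0 4 0
  0 1 0 0 0
  0 0 0 0 0
  0 0 0 0 0

0 1 0 4 0
0 1 0 0 0
0 0 0 0 0
0 0 0 0 0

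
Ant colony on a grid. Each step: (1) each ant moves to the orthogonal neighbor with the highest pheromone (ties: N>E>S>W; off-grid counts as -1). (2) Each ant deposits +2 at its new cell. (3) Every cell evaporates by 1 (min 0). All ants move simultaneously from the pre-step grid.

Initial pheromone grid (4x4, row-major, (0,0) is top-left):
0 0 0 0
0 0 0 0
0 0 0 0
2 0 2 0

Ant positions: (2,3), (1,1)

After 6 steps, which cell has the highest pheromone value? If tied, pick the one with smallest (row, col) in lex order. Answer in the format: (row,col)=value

Step 1: ant0:(2,3)->N->(1,3) | ant1:(1,1)->N->(0,1)
  grid max=1 at (0,1)
Step 2: ant0:(1,3)->N->(0,3) | ant1:(0,1)->E->(0,2)
  grid max=1 at (0,2)
Step 3: ant0:(0,3)->W->(0,2) | ant1:(0,2)->E->(0,3)
  grid max=2 at (0,2)
Step 4: ant0:(0,2)->E->(0,3) | ant1:(0,3)->W->(0,2)
  grid max=3 at (0,2)
Step 5: ant0:(0,3)->W->(0,2) | ant1:(0,2)->E->(0,3)
  grid max=4 at (0,2)
Step 6: ant0:(0,2)->E->(0,3) | ant1:(0,3)->W->(0,2)
  grid max=5 at (0,2)
Final grid:
  0 0 5 5
  0 0 0 0
  0 0 0 0
  0 0 0 0
Max pheromone 5 at (0,2)

Answer: (0,2)=5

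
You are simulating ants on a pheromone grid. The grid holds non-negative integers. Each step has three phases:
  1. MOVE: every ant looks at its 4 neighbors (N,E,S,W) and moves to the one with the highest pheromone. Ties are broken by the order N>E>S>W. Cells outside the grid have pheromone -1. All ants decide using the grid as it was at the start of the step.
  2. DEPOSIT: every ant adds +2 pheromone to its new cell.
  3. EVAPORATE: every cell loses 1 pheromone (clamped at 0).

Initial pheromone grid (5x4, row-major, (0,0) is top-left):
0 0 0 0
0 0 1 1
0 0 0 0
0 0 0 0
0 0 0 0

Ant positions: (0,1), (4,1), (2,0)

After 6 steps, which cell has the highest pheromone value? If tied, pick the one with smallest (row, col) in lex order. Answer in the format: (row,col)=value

Answer: (0,1)=4

Derivation:
Step 1: ant0:(0,1)->E->(0,2) | ant1:(4,1)->N->(3,1) | ant2:(2,0)->N->(1,0)
  grid max=1 at (0,2)
Step 2: ant0:(0,2)->E->(0,3) | ant1:(3,1)->N->(2,1) | ant2:(1,0)->N->(0,0)
  grid max=1 at (0,0)
Step 3: ant0:(0,3)->S->(1,3) | ant1:(2,1)->N->(1,1) | ant2:(0,0)->E->(0,1)
  grid max=1 at (0,1)
Step 4: ant0:(1,3)->N->(0,3) | ant1:(1,1)->N->(0,1) | ant2:(0,1)->S->(1,1)
  grid max=2 at (0,1)
Step 5: ant0:(0,3)->S->(1,3) | ant1:(0,1)->S->(1,1) | ant2:(1,1)->N->(0,1)
  grid max=3 at (0,1)
Step 6: ant0:(1,3)->N->(0,3) | ant1:(1,1)->N->(0,1) | ant2:(0,1)->S->(1,1)
  grid max=4 at (0,1)
Final grid:
  0 4 0 1
  0 4 0 0
  0 0 0 0
  0 0 0 0
  0 0 0 0
Max pheromone 4 at (0,1)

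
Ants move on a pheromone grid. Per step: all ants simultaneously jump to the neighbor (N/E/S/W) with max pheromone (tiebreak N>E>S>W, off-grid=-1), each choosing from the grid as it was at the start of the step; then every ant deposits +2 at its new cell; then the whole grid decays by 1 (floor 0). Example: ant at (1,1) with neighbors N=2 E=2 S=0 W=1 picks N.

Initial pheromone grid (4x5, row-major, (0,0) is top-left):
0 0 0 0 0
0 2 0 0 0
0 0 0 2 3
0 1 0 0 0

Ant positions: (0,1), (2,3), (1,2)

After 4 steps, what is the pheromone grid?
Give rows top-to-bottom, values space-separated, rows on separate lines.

After step 1: ants at (1,1),(2,4),(1,1)
  0 0 0 0 0
  0 5 0 0 0
  0 0 0 1 4
  0 0 0 0 0
After step 2: ants at (0,1),(2,3),(0,1)
  0 3 0 0 0
  0 4 0 0 0
  0 0 0 2 3
  0 0 0 0 0
After step 3: ants at (1,1),(2,4),(1,1)
  0 2 0 0 0
  0 7 0 0 0
  0 0 0 1 4
  0 0 0 0 0
After step 4: ants at (0,1),(2,3),(0,1)
  0 5 0 0 0
  0 6 0 0 0
  0 0 0 2 3
  0 0 0 0 0

0 5 0 0 0
0 6 0 0 0
0 0 0 2 3
0 0 0 0 0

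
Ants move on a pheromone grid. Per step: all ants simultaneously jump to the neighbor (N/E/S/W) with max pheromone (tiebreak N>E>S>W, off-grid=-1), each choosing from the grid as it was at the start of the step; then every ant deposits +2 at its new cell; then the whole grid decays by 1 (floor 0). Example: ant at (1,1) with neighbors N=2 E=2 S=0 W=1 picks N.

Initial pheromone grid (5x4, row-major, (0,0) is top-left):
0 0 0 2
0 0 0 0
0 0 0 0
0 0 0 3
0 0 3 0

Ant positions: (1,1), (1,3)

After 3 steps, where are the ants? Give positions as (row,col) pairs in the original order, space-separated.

Step 1: ant0:(1,1)->N->(0,1) | ant1:(1,3)->N->(0,3)
  grid max=3 at (0,3)
Step 2: ant0:(0,1)->E->(0,2) | ant1:(0,3)->S->(1,3)
  grid max=2 at (0,3)
Step 3: ant0:(0,2)->E->(0,3) | ant1:(1,3)->N->(0,3)
  grid max=5 at (0,3)

(0,3) (0,3)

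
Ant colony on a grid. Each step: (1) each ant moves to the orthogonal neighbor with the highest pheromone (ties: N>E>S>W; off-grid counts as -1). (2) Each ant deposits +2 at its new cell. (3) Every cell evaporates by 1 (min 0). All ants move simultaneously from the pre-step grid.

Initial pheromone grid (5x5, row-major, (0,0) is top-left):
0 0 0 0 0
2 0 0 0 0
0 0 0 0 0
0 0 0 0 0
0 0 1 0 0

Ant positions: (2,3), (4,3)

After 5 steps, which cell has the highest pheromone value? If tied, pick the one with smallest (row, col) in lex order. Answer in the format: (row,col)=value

Step 1: ant0:(2,3)->N->(1,3) | ant1:(4,3)->W->(4,2)
  grid max=2 at (4,2)
Step 2: ant0:(1,3)->N->(0,3) | ant1:(4,2)->N->(3,2)
  grid max=1 at (0,3)
Step 3: ant0:(0,3)->E->(0,4) | ant1:(3,2)->S->(4,2)
  grid max=2 at (4,2)
Step 4: ant0:(0,4)->S->(1,4) | ant1:(4,2)->N->(3,2)
  grid max=1 at (1,4)
Step 5: ant0:(1,4)->N->(0,4) | ant1:(3,2)->S->(4,2)
  grid max=2 at (4,2)
Final grid:
  0 0 0 0 1
  0 0 0 0 0
  0 0 0 0 0
  0 0 0 0 0
  0 0 2 0 0
Max pheromone 2 at (4,2)

Answer: (4,2)=2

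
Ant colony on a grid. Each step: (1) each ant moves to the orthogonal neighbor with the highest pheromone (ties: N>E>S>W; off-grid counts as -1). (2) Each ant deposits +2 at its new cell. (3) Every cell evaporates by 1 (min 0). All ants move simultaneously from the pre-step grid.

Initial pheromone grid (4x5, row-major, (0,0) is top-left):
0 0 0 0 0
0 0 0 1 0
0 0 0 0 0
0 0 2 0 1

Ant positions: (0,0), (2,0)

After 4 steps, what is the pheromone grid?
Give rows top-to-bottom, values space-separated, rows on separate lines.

After step 1: ants at (0,1),(1,0)
  0 1 0 0 0
  1 0 0 0 0
  0 0 0 0 0
  0 0 1 0 0
After step 2: ants at (0,2),(0,0)
  1 0 1 0 0
  0 0 0 0 0
  0 0 0 0 0
  0 0 0 0 0
After step 3: ants at (0,3),(0,1)
  0 1 0 1 0
  0 0 0 0 0
  0 0 0 0 0
  0 0 0 0 0
After step 4: ants at (0,4),(0,2)
  0 0 1 0 1
  0 0 0 0 0
  0 0 0 0 0
  0 0 0 0 0

0 0 1 0 1
0 0 0 0 0
0 0 0 0 0
0 0 0 0 0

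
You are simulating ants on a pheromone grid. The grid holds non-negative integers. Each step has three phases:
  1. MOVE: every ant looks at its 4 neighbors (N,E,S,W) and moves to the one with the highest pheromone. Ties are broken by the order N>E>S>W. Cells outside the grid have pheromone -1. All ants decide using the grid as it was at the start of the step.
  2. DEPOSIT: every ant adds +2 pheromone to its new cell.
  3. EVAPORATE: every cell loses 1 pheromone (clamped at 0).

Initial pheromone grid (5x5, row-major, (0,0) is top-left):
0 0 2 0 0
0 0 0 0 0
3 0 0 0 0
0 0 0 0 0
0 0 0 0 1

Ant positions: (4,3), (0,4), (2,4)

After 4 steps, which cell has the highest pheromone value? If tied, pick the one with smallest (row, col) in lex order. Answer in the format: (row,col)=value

Answer: (0,4)=5

Derivation:
Step 1: ant0:(4,3)->E->(4,4) | ant1:(0,4)->S->(1,4) | ant2:(2,4)->N->(1,4)
  grid max=3 at (1,4)
Step 2: ant0:(4,4)->N->(3,4) | ant1:(1,4)->N->(0,4) | ant2:(1,4)->N->(0,4)
  grid max=3 at (0,4)
Step 3: ant0:(3,4)->S->(4,4) | ant1:(0,4)->S->(1,4) | ant2:(0,4)->S->(1,4)
  grid max=5 at (1,4)
Step 4: ant0:(4,4)->N->(3,4) | ant1:(1,4)->N->(0,4) | ant2:(1,4)->N->(0,4)
  grid max=5 at (0,4)
Final grid:
  0 0 0 0 5
  0 0 0 0 4
  0 0 0 0 0
  0 0 0 0 1
  0 0 0 0 1
Max pheromone 5 at (0,4)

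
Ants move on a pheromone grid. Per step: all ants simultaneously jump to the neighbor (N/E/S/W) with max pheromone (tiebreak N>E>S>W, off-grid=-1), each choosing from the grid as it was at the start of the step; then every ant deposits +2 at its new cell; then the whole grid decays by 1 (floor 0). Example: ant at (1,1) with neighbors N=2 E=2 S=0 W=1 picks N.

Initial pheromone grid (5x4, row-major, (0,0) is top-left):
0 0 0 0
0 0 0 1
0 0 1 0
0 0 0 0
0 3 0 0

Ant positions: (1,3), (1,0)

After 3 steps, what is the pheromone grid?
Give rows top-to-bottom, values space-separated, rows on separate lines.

After step 1: ants at (0,3),(0,0)
  1 0 0 1
  0 0 0 0
  0 0 0 0
  0 0 0 0
  0 2 0 0
After step 2: ants at (1,3),(0,1)
  0 1 0 0
  0 0 0 1
  0 0 0 0
  0 0 0 0
  0 1 0 0
After step 3: ants at (0,3),(0,2)
  0 0 1 1
  0 0 0 0
  0 0 0 0
  0 0 0 0
  0 0 0 0

0 0 1 1
0 0 0 0
0 0 0 0
0 0 0 0
0 0 0 0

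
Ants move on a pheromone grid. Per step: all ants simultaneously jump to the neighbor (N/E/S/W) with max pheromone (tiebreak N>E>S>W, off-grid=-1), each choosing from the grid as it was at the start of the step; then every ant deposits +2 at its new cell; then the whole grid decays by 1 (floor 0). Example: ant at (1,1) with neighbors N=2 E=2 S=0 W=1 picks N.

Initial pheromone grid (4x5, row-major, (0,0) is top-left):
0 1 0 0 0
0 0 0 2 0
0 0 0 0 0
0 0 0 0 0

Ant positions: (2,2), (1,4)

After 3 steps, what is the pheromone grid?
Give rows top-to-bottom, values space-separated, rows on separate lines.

After step 1: ants at (1,2),(1,3)
  0 0 0 0 0
  0 0 1 3 0
  0 0 0 0 0
  0 0 0 0 0
After step 2: ants at (1,3),(1,2)
  0 0 0 0 0
  0 0 2 4 0
  0 0 0 0 0
  0 0 0 0 0
After step 3: ants at (1,2),(1,3)
  0 0 0 0 0
  0 0 3 5 0
  0 0 0 0 0
  0 0 0 0 0

0 0 0 0 0
0 0 3 5 0
0 0 0 0 0
0 0 0 0 0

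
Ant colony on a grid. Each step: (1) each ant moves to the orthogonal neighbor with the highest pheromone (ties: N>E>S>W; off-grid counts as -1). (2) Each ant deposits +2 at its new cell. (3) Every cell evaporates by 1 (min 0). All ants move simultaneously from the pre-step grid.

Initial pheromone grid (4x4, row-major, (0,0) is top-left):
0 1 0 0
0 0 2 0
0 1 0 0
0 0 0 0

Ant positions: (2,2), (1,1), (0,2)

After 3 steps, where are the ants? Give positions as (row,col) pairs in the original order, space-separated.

Step 1: ant0:(2,2)->N->(1,2) | ant1:(1,1)->E->(1,2) | ant2:(0,2)->S->(1,2)
  grid max=7 at (1,2)
Step 2: ant0:(1,2)->N->(0,2) | ant1:(1,2)->N->(0,2) | ant2:(1,2)->N->(0,2)
  grid max=6 at (1,2)
Step 3: ant0:(0,2)->S->(1,2) | ant1:(0,2)->S->(1,2) | ant2:(0,2)->S->(1,2)
  grid max=11 at (1,2)

(1,2) (1,2) (1,2)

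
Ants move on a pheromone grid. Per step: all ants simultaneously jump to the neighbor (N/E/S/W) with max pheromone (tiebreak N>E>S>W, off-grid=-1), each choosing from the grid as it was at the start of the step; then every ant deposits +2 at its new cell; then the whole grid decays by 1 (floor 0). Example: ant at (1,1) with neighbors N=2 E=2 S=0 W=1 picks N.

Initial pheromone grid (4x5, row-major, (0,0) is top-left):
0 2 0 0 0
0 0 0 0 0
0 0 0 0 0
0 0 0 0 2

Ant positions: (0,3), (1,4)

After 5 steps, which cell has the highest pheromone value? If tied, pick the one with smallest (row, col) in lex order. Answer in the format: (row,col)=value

Answer: (0,4)=7

Derivation:
Step 1: ant0:(0,3)->E->(0,4) | ant1:(1,4)->N->(0,4)
  grid max=3 at (0,4)
Step 2: ant0:(0,4)->S->(1,4) | ant1:(0,4)->S->(1,4)
  grid max=3 at (1,4)
Step 3: ant0:(1,4)->N->(0,4) | ant1:(1,4)->N->(0,4)
  grid max=5 at (0,4)
Step 4: ant0:(0,4)->S->(1,4) | ant1:(0,4)->S->(1,4)
  grid max=5 at (1,4)
Step 5: ant0:(1,4)->N->(0,4) | ant1:(1,4)->N->(0,4)
  grid max=7 at (0,4)
Final grid:
  0 0 0 0 7
  0 0 0 0 4
  0 0 0 0 0
  0 0 0 0 0
Max pheromone 7 at (0,4)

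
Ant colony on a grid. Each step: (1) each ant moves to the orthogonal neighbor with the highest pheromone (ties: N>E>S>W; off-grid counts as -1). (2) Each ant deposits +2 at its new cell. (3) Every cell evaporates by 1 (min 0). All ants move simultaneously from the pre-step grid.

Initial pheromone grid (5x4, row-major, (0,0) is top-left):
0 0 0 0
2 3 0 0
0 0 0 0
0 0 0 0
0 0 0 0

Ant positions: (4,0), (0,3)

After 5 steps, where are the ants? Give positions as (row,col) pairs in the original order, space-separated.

Step 1: ant0:(4,0)->N->(3,0) | ant1:(0,3)->S->(1,3)
  grid max=2 at (1,1)
Step 2: ant0:(3,0)->N->(2,0) | ant1:(1,3)->N->(0,3)
  grid max=1 at (0,3)
Step 3: ant0:(2,0)->N->(1,0) | ant1:(0,3)->S->(1,3)
  grid max=1 at (1,0)
Step 4: ant0:(1,0)->N->(0,0) | ant1:(1,3)->N->(0,3)
  grid max=1 at (0,0)
Step 5: ant0:(0,0)->E->(0,1) | ant1:(0,3)->S->(1,3)
  grid max=1 at (0,1)

(0,1) (1,3)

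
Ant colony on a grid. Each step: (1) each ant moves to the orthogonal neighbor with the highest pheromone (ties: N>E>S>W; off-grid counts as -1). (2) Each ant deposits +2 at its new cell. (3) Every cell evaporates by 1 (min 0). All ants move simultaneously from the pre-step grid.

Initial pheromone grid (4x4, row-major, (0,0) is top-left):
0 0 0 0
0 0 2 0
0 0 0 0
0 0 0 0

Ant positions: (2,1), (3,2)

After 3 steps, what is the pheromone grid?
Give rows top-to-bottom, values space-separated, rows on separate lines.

After step 1: ants at (1,1),(2,2)
  0 0 0 0
  0 1 1 0
  0 0 1 0
  0 0 0 0
After step 2: ants at (1,2),(1,2)
  0 0 0 0
  0 0 4 0
  0 0 0 0
  0 0 0 0
After step 3: ants at (0,2),(0,2)
  0 0 3 0
  0 0 3 0
  0 0 0 0
  0 0 0 0

0 0 3 0
0 0 3 0
0 0 0 0
0 0 0 0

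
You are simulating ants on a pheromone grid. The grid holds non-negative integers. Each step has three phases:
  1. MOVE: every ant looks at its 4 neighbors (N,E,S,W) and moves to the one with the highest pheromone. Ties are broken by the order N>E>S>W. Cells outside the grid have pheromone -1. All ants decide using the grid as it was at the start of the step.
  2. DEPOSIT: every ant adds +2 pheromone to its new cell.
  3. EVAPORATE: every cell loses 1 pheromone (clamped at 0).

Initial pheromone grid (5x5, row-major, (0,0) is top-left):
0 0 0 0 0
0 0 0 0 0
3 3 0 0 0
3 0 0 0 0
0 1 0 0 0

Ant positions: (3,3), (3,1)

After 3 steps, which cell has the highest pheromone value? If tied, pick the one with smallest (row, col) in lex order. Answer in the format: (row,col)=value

Step 1: ant0:(3,3)->N->(2,3) | ant1:(3,1)->N->(2,1)
  grid max=4 at (2,1)
Step 2: ant0:(2,3)->N->(1,3) | ant1:(2,1)->W->(2,0)
  grid max=3 at (2,0)
Step 3: ant0:(1,3)->N->(0,3) | ant1:(2,0)->E->(2,1)
  grid max=4 at (2,1)
Final grid:
  0 0 0 1 0
  0 0 0 0 0
  2 4 0 0 0
  0 0 0 0 0
  0 0 0 0 0
Max pheromone 4 at (2,1)

Answer: (2,1)=4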